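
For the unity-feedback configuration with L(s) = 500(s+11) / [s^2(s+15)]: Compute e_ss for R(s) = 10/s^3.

L(s) has two factors of s in the denominator, so the system is type 2.
K_a = lim_{s→0} s^2·L(s) = 500·11 / (15) = 1100/3.
r(t) = 5t^2 gives R(s) = 10/s^3.
e_ss = 10/K_a = 10/(1100/3) = 3/110.

3/110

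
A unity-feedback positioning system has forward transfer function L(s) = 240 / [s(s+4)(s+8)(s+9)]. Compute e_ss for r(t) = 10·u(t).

0

One free integrator in L(s): this is a type 1 system.
A type-1 system has K_p = ∞, so it tracks a step input with zero steady-state error.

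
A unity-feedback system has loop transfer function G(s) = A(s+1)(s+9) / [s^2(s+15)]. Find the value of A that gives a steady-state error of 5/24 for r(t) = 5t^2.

The open loop has two poles at the origin → type 2 system.
K_a = lim_{s→0} s^2·G(s) = A·1·9 / (15) = 0.6·A.
e_ss = 10/K_a = 5/24 ⇒ K_a = 48 ⇒ A = 48/0.6 = 80.

80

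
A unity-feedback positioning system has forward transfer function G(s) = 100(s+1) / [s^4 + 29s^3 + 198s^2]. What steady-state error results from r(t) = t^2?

Lowest-order denominator term is 198s^2, so the open loop has 2 poles at the origin → type 2 system.
K_a = lim_{s→0} s^2·G(s) = 100·1 / 198 = 50/99.
r(t) = t^2 gives R(s) = 2/s^3.
e_ss = 2/K_a = 2/(50/99) = 3.96.

3.96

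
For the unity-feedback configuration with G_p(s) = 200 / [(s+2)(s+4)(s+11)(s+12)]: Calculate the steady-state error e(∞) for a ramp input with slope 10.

infinity

G_p(s) has no factors of s in the denominator, so the system is type 0.
K_v = lim_{s→0} s·G_p(s) = 0; the steady-state error to this ramp input grows without bound.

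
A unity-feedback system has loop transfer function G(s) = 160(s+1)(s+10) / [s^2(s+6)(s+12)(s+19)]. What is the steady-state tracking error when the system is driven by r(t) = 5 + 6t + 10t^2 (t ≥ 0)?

17.1

Two free integrators in G(s): this is a type 2 system. By superposition:
  • 5: tracked with zero error.
  • 6t: tracked with zero error.
  • 10t^2: e_ss = 20/K_a with K_a=200/171 → 17.1.
Total e_ss = 17.1.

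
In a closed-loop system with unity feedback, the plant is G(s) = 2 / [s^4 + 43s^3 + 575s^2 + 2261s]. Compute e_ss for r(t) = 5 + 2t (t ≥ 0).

2261

The denominator has no term below 2261s — 1 pole at s=0, type 1. By superposition:
  • 5: tracked with zero error.
  • 2t: e_ss = 2/K_v with K_v=2/2261 → 2261.
Total e_ss = 2261.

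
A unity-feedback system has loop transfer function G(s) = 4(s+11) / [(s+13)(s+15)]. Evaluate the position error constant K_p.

44/195

No free integrators in G(s): this is a type 0 system.
K_p = lim_{s→0} G(s) = 4·11 / (13·15) = 44/195.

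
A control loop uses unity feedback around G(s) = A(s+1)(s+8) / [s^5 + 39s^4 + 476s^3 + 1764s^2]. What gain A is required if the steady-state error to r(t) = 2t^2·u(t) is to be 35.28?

Factoring s^2 from the denominator leaves a polynomial with constant term 1764, so the system is type 2.
K_a = lim_{s→0} s^2·G(s) = A·1·8 / 1764 = (2/441)·A.
e_ss = 4/K_a = 35.28 ⇒ K_a = 50/441 ⇒ A = (50/441)/(2/441) = 25.

25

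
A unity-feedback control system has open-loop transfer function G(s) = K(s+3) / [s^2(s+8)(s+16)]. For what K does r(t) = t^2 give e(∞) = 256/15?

G(s) has two factors of s in the denominator, so the system is type 2.
K_a = lim_{s→0} s^2·G(s) = K·3 / (8·16) = (3/128)·K.
e_ss = 2/K_a = 256/15 ⇒ K_a = 15/128 ⇒ K = (15/128)/(3/128) = 5.

5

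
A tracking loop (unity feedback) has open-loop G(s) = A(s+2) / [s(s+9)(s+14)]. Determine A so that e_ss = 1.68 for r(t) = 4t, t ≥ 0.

One free integrator in G(s): this is a type 1 system.
K_v = lim_{s→0} s·G(s) = A·2 / (9·14) = (1/63)·A.
e_ss = 4/K_v = 1.68 ⇒ K_v = 50/21 ⇒ A = (50/21)/(1/63) = 150.

150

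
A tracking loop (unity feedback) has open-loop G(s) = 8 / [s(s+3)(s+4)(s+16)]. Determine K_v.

The open loop has one pole at the origin → type 1 system.
K_v = lim_{s→0} s·G(s) = 8 / (3·4·16) = 1/24.

1/24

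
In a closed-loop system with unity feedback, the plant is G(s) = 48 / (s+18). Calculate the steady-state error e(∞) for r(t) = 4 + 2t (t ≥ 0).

infinity

The open loop has no poles at the origin → type 0 system. By superposition:
  • 4: e_ss = 4/(1+K_p) with K_p=8/3 → 12/11.
  • 2t: a type-0 system cannot track it, e_ss → ∞.
The unbounded component dominates.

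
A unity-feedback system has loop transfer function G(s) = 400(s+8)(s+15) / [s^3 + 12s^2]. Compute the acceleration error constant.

Factoring s^2 from the denominator leaves a polynomial with constant term 12, so the system is type 2.
K_a = lim_{s→0} s^2·G(s) = 400·8·15 / 12 = 4000.

4000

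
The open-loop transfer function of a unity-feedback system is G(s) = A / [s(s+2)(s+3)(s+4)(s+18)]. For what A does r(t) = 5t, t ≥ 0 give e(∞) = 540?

4

One free integrator in G(s): this is a type 1 system.
K_v = lim_{s→0} s·G(s) = A / (2·3·4·18) = (1/432)·A.
e_ss = 5/K_v = 540 ⇒ K_v = 1/108 ⇒ A = (1/108)/(1/432) = 4.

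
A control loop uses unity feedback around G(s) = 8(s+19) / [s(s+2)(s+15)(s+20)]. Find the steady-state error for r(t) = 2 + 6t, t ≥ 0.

One free integrator in G(s): this is a type 1 system. By superposition:
  • 2: tracked with zero error.
  • 6t: e_ss = 6/K_v with K_v=19/75 → 450/19.
Total e_ss = 450/19.

450/19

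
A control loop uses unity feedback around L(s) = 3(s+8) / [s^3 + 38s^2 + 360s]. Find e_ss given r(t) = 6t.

Factoring s from the denominator leaves a polynomial with constant term 360, so the system is type 1.
K_v = lim_{s→0} s·L(s) = 3·8 / 360 = 1/15.
e_ss = 6/K_v = 6/(1/15) = 90.

90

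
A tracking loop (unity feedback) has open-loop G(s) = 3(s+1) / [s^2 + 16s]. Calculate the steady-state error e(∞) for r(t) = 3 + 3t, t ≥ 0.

16

Lowest-order denominator term is 16s, so the open loop has 1 pole at the origin → type 1 system. By superposition:
  • 3: tracked with zero error.
  • 3t: e_ss = 3/K_v with K_v=0.1875 → 16.
Total e_ss = 16.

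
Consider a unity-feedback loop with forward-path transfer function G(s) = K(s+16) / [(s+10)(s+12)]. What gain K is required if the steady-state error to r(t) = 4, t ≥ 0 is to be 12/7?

System type = 0 (no poles at s=0).
K_p = lim_{s→0} G(s) = K·16 / (10·12) = (2/15)·K.
e_ss = 4/(1 + K_p) = 12/7 ⇒ 1 + (2/15)·K = 7/3 ⇒ K = 10.

10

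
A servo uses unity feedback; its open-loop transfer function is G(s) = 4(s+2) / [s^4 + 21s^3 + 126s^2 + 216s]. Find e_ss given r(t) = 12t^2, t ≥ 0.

Factoring s from the denominator leaves a polynomial with constant term 216, so the system is type 1.
For a type-1 system K_a = 0, so e_ss to a parabolic input is unbounded.

infinity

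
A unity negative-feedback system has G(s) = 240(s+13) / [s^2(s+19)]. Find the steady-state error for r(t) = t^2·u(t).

G(s) has two factors of s in the denominator, so the system is type 2.
K_a = lim_{s→0} s^2·G(s) = 240·13 / (19) = 3120/19.
r(t) = t^2 gives R(s) = 2/s^3.
e_ss = 2/K_a = 2/(3120/19) = 19/1560.

19/1560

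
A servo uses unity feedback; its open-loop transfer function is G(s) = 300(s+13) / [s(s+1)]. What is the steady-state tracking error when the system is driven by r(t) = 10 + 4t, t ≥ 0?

1/975

One free integrator in G(s): this is a type 1 system. Taking each input component in turn:
  • 10: tracked with zero error.
  • 4t: e_ss = 4/K_v with K_v=3900 → 1/975.
Total e_ss = 1/975.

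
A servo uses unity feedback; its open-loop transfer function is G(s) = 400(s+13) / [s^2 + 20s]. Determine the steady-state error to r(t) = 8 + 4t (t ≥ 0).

1/65

The denominator has no term below 20s — 1 pole at s=0, type 1. Treating each term separately:
  • 8: tracked with zero error.
  • 4t: e_ss = 4/K_v with K_v=260 → 1/65.
Total e_ss = 1/65.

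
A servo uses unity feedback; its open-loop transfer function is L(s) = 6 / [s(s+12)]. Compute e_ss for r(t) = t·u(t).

2

L(s) has one factor of s in the denominator, so the system is type 1.
K_v = lim_{s→0} s·L(s) = 6 / (12) = 0.5.
e_ss = 1/K_v = 1/0.5 = 2.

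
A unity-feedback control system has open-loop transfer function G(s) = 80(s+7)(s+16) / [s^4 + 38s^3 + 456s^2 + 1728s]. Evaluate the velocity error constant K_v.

Factoring s from the denominator leaves a polynomial with constant term 1728, so the system is type 1.
K_v = lim_{s→0} s·G(s) = 80·7·16 / 1728 = 140/27.

140/27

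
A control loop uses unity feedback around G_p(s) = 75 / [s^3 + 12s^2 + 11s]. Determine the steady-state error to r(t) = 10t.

The denominator has no term below 11s — 1 pole at s=0, type 1.
K_v = lim_{s→0} s·G_p(s) = 75 / 11 = 75/11.
e_ss = 10/K_v = 10/(75/11) = 22/15.

22/15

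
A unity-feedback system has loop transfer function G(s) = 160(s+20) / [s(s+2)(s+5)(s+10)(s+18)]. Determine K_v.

16/9

The open loop has one pole at the origin → type 1 system.
K_v = lim_{s→0} s·G(s) = 160·20 / (2·5·10·18) = 16/9.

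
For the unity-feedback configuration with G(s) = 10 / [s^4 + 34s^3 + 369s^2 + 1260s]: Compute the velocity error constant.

Factoring s from the denominator leaves a polynomial with constant term 1260, so the system is type 1.
K_v = lim_{s→0} s·G(s) = 10 / 1260 = 1/126.

1/126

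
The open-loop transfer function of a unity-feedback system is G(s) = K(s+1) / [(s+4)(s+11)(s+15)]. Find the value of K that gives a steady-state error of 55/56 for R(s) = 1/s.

System type = 0 (no poles at s=0).
K_p = lim_{s→0} G(s) = K·1 / (4·11·15) = (1/660)·K.
e_ss = 1/(1 + K_p) = 55/56 ⇒ 1 + (1/660)·K = 56/55 ⇒ K = 12.

12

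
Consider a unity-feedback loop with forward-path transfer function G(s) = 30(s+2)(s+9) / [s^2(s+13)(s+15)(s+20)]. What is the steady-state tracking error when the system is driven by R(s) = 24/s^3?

Two free integrators in G(s): this is a type 2 system.
K_a = lim_{s→0} s^2·G(s) = 30·2·9 / (13·15·20) = 9/65.
r(t) = 12t^2 gives R(s) = 24/s^3.
e_ss = 24/K_a = 24/(9/65) = 520/3.

520/3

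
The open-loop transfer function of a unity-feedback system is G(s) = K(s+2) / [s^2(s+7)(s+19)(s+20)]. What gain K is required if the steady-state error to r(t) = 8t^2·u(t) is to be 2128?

Two free integrators in G(s): this is a type 2 system.
K_a = lim_{s→0} s^2·G(s) = K·2 / (7·19·20) = (1/1330)·K.
e_ss = 16/K_a = 2128 ⇒ K_a = 1/133 ⇒ K = (1/133)/(1/1330) = 10.

10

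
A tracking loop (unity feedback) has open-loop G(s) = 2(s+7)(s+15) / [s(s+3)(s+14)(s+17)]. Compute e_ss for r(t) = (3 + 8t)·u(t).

One free integrator in G(s): this is a type 1 system. By superposition:
  • 3: tracked with zero error.
  • 8t: e_ss = 8/K_v with K_v=5/17 → 27.2.
Total e_ss = 27.2.

27.2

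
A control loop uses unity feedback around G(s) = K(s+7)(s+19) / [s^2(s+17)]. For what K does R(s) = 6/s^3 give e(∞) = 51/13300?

200

The open loop has two poles at the origin → type 2 system.
K_a = lim_{s→0} s^2·G(s) = K·7·19 / (17) = (133/17)·K.
e_ss = 6/K_a = 51/13300 ⇒ K_a = 26600/17 ⇒ K = (26600/17)/(133/17) = 200.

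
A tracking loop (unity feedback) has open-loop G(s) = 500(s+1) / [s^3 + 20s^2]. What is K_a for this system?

The denominator has no term below 20s^2 — 2 poles at s=0, type 2.
K_a = lim_{s→0} s^2·G(s) = 500·1 / 20 = 25.

25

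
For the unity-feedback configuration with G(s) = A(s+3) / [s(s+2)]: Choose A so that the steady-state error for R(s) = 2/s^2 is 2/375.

250

G(s) has one factor of s in the denominator, so the system is type 1.
K_v = lim_{s→0} s·G(s) = A·3 / (2) = 1.5·A.
e_ss = 2/K_v = 2/375 ⇒ K_v = 375 ⇒ A = 375/1.5 = 250.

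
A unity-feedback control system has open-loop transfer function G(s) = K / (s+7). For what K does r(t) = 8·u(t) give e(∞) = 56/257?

250

G(s) has no factors of s in the denominator, so the system is type 0.
K_p = lim_{s→0} G(s) = K / (7) = (1/7)·K.
e_ss = 8/(1 + K_p) = 56/257 ⇒ 1 + (1/7)·K = 257/7 ⇒ K = 250.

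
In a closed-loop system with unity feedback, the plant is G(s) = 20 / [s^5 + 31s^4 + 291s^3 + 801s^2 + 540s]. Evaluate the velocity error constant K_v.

Lowest-order denominator term is 540s, so the open loop has 1 pole at the origin → type 1 system.
K_v = lim_{s→0} s·G(s) = 20 / 540 = 1/27.

1/27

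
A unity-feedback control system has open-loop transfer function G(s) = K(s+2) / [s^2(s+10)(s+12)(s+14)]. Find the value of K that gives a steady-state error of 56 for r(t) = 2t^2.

60

G(s) has two factors of s in the denominator, so the system is type 2.
K_a = lim_{s→0} s^2·G(s) = K·2 / (10·12·14) = (1/840)·K.
e_ss = 4/K_a = 56 ⇒ K_a = 1/14 ⇒ K = (1/14)/(1/840) = 60.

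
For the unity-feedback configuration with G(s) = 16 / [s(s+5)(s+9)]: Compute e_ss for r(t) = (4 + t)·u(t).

2.8125

The open loop has one pole at the origin → type 1 system. Taking each input component in turn:
  • 4: tracked with zero error.
  • t: e_ss = 1/K_v with K_v=16/45 → 2.8125.
Total e_ss = 2.8125.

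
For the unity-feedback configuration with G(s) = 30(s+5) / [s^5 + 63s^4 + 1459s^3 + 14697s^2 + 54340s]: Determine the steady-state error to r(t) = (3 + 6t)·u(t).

2173.6

Lowest-order denominator term is 54340s, so the open loop has 1 pole at the origin → type 1 system. Taking each input component in turn:
  • 3: tracked with zero error.
  • 6t: e_ss = 6/K_v with K_v=15/5434 → 2173.6.
Total e_ss = 2173.6.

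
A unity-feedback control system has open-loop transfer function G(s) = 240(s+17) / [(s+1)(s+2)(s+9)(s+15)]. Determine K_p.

136/9

No free integrators in G(s): this is a type 0 system.
K_p = lim_{s→0} G(s) = 240·17 / (1·2·9·15) = 136/9.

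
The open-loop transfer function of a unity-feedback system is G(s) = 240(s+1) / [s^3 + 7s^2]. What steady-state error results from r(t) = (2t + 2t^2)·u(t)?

The denominator has no term below 7s^2 — 2 poles at s=0, type 2. By superposition:
  • 2t: tracked with zero error.
  • 2t^2: e_ss = 4/K_a with K_a=240/7 → 7/60.
Total e_ss = 7/60.

7/60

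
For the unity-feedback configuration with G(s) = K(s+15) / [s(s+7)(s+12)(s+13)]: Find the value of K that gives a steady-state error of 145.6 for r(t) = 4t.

One free integrator in G(s): this is a type 1 system.
K_v = lim_{s→0} s·G(s) = K·15 / (7·12·13) = (5/364)·K.
e_ss = 4/K_v = 145.6 ⇒ K_v = 5/182 ⇒ K = (5/182)/(5/364) = 2.

2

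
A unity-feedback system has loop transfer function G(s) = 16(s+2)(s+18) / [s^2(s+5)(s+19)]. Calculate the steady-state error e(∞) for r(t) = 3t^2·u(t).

System type = 2 (two poles at s=0).
K_a = lim_{s→0} s^2·G(s) = 16·2·18 / (5·19) = 576/95.
r(t) = 3t^2 gives R(s) = 6/s^3.
e_ss = 6/K_a = 6/(576/95) = 95/96.

95/96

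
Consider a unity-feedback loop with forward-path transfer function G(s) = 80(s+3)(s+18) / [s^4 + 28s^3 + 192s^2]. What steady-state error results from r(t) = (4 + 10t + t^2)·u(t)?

Lowest-order denominator term is 192s^2, so the open loop has 2 poles at the origin → type 2 system. Taking each input component in turn:
  • 4: tracked with zero error.
  • 10t: tracked with zero error.
  • t^2: e_ss = 2/K_a with K_a=22.5 → 4/45.
Total e_ss = 4/45.

4/45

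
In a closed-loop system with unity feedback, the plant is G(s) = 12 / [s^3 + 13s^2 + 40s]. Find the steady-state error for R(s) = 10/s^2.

The denominator has no term below 40s — 1 pole at s=0, type 1.
K_v = lim_{s→0} s·G(s) = 12 / 40 = 0.3.
e_ss = 10/K_v = 10/0.3 = 100/3.

100/3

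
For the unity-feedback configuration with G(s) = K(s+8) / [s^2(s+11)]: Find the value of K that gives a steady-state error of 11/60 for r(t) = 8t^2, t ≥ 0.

Two free integrators in G(s): this is a type 2 system.
K_a = lim_{s→0} s^2·G(s) = K·8 / (11) = (8/11)·K.
e_ss = 16/K_a = 11/60 ⇒ K_a = 960/11 ⇒ K = (960/11)/(8/11) = 120.

120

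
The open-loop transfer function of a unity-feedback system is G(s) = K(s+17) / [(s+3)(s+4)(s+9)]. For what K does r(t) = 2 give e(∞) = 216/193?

The open loop has no poles at the origin → type 0 system.
K_p = lim_{s→0} G(s) = K·17 / (3·4·9) = (17/108)·K.
e_ss = 2/(1 + K_p) = 216/193 ⇒ 1 + (17/108)·K = 193/108 ⇒ K = 5.

5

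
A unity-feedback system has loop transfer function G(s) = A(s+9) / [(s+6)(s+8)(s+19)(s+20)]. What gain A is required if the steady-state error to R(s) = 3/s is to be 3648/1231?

25

No free integrators in G(s): this is a type 0 system.
K_p = lim_{s→0} G(s) = A·9 / (6·8·19·20) = (3/6080)·A.
e_ss = 3/(1 + K_p) = 3648/1231 ⇒ 1 + (3/6080)·A = 1231/1216 ⇒ A = 25.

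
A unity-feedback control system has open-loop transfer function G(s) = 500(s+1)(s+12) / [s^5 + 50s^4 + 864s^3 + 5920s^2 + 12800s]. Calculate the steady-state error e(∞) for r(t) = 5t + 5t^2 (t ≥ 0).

infinity

The denominator has no term below 12800s — 1 pole at s=0, type 1. Taking each input component in turn:
  • 5t: e_ss = 5/K_v with K_v=15/32 → 32/3.
  • 5t^2: a type-1 system cannot track it, e_ss → ∞.
The unbounded component dominates.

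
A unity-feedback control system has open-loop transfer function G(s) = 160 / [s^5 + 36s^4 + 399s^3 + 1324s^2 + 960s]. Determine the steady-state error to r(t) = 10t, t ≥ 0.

Lowest-order denominator term is 960s, so the open loop has 1 pole at the origin → type 1 system.
K_v = lim_{s→0} s·G(s) = 160 / 960 = 1/6.
e_ss = 10/K_v = 10/(1/6) = 60.

60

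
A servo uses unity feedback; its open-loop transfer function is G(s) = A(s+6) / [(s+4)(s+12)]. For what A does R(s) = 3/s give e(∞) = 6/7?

G(s) has no factors of s in the denominator, so the system is type 0.
K_p = lim_{s→0} G(s) = A·6 / (4·12) = 0.125·A.
e_ss = 3/(1 + K_p) = 6/7 ⇒ 1 + 0.125·A = 3.5 ⇒ A = 20.

20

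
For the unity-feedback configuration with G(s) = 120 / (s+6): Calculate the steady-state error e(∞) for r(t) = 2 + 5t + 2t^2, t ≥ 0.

infinity

The open loop has no poles at the origin → type 0 system. By superposition:
  • 2: e_ss = 2/(1+K_p) with K_p=20 → 2/21.
  • 5t: a type-0 system cannot track it, e_ss → ∞.
  • 2t^2: a type-0 system cannot track it, e_ss → ∞.
The unbounded component dominates.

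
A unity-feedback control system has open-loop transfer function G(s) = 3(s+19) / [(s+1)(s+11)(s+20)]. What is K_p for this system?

57/220

No free integrators in G(s): this is a type 0 system.
K_p = lim_{s→0} G(s) = 3·19 / (1·11·20) = 57/220.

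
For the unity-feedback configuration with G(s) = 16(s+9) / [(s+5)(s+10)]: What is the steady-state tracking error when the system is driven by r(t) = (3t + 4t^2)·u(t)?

infinity

G(s) has no factors of s in the denominator, so the system is type 0. By superposition:
  • 3t: a type-0 system cannot track it, e_ss → ∞.
  • 4t^2: a type-0 system cannot track it, e_ss → ∞.
The unbounded component dominates.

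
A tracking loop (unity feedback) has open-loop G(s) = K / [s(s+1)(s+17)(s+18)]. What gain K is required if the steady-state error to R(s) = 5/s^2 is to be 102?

15

The open loop has one pole at the origin → type 1 system.
K_v = lim_{s→0} s·G(s) = K / (1·17·18) = (1/306)·K.
e_ss = 5/K_v = 102 ⇒ K_v = 5/102 ⇒ K = (5/102)/(1/306) = 15.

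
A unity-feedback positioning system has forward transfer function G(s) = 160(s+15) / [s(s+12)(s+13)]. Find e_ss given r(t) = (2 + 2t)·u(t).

0.13

G(s) has one factor of s in the denominator, so the system is type 1. Treating each term separately:
  • 2: tracked with zero error.
  • 2t: e_ss = 2/K_v with K_v=200/13 → 0.13.
Total e_ss = 0.13.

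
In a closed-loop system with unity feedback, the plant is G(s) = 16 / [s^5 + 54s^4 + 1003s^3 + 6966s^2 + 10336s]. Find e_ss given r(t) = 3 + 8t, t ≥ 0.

Lowest-order denominator term is 10336s, so the open loop has 1 pole at the origin → type 1 system. Taking each input component in turn:
  • 3: tracked with zero error.
  • 8t: e_ss = 8/K_v with K_v=1/646 → 5168.
Total e_ss = 5168.

5168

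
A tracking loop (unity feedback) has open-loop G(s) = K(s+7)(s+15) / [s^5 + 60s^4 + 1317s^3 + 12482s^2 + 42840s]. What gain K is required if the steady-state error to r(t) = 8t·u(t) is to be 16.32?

Lowest-order denominator term is 42840s, so the open loop has 1 pole at the origin → type 1 system.
K_v = lim_{s→0} s·G(s) = K·7·15 / 42840 = (1/408)·K.
e_ss = 8/K_v = 16.32 ⇒ K_v = 25/51 ⇒ K = (25/51)/(1/408) = 200.

200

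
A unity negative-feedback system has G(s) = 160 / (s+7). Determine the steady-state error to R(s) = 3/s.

21/167

The open loop has no poles at the origin → type 0 system.
K_p = lim_{s→0} G(s) = 160 / (7) = 160/7.
e_ss = 3/(1 + K_p) = 3/(167/7) = 21/167.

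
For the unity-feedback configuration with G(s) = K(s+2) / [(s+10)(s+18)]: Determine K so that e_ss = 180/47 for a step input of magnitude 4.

4

System type = 0 (no poles at s=0).
K_p = lim_{s→0} G(s) = K·2 / (10·18) = (1/90)·K.
e_ss = 4/(1 + K_p) = 180/47 ⇒ 1 + (1/90)·K = 47/45 ⇒ K = 4.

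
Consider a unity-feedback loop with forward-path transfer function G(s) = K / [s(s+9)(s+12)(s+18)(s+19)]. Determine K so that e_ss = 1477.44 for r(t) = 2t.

The open loop has one pole at the origin → type 1 system.
K_v = lim_{s→0} s·G(s) = K / (9·12·18·19) = (1/36936)·K.
e_ss = 2/K_v = 1477.44 ⇒ K_v = 25/18468 ⇒ K = (25/18468)/(1/36936) = 50.

50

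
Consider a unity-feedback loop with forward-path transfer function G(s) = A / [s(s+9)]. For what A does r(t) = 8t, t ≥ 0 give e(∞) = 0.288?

250

The open loop has one pole at the origin → type 1 system.
K_v = lim_{s→0} s·G(s) = A / (9) = (1/9)·A.
e_ss = 8/K_v = 0.288 ⇒ K_v = 250/9 ⇒ A = (250/9)/(1/9) = 250.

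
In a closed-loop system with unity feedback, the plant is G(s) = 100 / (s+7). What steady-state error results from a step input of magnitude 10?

70/107

System type = 0 (no poles at s=0).
K_p = lim_{s→0} G(s) = 100 / (7) = 100/7.
e_ss = 10/(1 + K_p) = 10/(107/7) = 70/107.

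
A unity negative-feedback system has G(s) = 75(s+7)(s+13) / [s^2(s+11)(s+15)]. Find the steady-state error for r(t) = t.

The open loop has two poles at the origin → type 2 system.
K_v = ∞ for a type-2 system; e_ss to a ramp is zero.

0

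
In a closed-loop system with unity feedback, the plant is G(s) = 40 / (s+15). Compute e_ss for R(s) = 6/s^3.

System type = 0 (no poles at s=0).
For a type-0 system K_a = 0, so e_ss to a parabolic input is unbounded.

infinity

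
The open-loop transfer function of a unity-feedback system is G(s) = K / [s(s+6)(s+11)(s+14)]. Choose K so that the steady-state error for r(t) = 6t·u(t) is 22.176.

250

One free integrator in G(s): this is a type 1 system.
K_v = lim_{s→0} s·G(s) = K / (6·11·14) = (1/924)·K.
e_ss = 6/K_v = 22.176 ⇒ K_v = 125/462 ⇒ K = (125/462)/(1/924) = 250.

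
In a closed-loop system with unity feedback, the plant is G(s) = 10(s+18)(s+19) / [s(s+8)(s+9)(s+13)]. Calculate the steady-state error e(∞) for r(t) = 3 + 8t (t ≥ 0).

208/95

One free integrator in G(s): this is a type 1 system. By superposition:
  • 3: tracked with zero error.
  • 8t: e_ss = 8/K_v with K_v=95/26 → 208/95.
Total e_ss = 208/95.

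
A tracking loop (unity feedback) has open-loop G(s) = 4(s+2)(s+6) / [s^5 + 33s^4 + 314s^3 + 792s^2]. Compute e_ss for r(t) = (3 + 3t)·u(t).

The denominator has no term below 792s^2 — 2 poles at s=0, type 2. Taking each input component in turn:
  • 3: tracked with zero error.
  • 3t: tracked with zero error.
Total e_ss = 0.

0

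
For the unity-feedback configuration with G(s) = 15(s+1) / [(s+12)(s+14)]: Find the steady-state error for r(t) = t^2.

G(s) has no factors of s in the denominator, so the system is type 0.
K_a = lim_{s→0} s^2·G(s) = 0; the steady-state error to this parabolic input grows without bound.

infinity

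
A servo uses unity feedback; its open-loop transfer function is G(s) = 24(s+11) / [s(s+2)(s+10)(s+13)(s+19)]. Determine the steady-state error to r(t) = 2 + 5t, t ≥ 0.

6175/66

G(s) has one factor of s in the denominator, so the system is type 1. Taking each input component in turn:
  • 2: tracked with zero error.
  • 5t: e_ss = 5/K_v with K_v=66/1235 → 6175/66.
Total e_ss = 6175/66.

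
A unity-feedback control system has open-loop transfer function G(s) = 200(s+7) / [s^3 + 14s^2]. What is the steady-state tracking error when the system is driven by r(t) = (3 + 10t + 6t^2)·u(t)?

0.12

The denominator has no term below 14s^2 — 2 poles at s=0, type 2. Taking each input component in turn:
  • 3: tracked with zero error.
  • 10t: tracked with zero error.
  • 6t^2: e_ss = 12/K_a with K_a=100 → 0.12.
Total e_ss = 0.12.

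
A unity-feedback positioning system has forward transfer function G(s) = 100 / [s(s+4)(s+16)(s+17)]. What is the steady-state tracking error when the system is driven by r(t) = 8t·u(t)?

87.04

The open loop has one pole at the origin → type 1 system.
K_v = lim_{s→0} s·G(s) = 100 / (4·16·17) = 25/272.
e_ss = 8/K_v = 8/(25/272) = 87.04.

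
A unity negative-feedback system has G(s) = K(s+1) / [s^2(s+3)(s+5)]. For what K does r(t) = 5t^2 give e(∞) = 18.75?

8

The open loop has two poles at the origin → type 2 system.
K_a = lim_{s→0} s^2·G(s) = K·1 / (3·5) = (1/15)·K.
e_ss = 10/K_a = 18.75 ⇒ K_a = 8/15 ⇒ K = (8/15)/(1/15) = 8.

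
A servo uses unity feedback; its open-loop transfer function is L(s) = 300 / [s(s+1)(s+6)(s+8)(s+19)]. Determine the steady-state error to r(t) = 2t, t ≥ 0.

L(s) has one factor of s in the denominator, so the system is type 1.
K_v = lim_{s→0} s·L(s) = 300 / (1·6·8·19) = 25/76.
e_ss = 2/K_v = 2/(25/76) = 6.08.

6.08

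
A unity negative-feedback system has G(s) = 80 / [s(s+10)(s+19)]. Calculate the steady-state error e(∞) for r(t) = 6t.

14.25

G(s) has one factor of s in the denominator, so the system is type 1.
K_v = lim_{s→0} s·G(s) = 80 / (10·19) = 8/19.
e_ss = 6/K_v = 6/(8/19) = 14.25.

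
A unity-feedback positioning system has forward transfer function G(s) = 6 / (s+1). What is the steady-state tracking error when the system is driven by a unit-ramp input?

infinity

The open loop has no poles at the origin → type 0 system.
For a type-0 system K_v = 0, so e_ss to a ramp input is unbounded.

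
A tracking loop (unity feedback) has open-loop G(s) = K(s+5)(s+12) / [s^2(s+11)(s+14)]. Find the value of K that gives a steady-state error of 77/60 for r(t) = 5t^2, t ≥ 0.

20

Two free integrators in G(s): this is a type 2 system.
K_a = lim_{s→0} s^2·G(s) = K·5·12 / (11·14) = (30/77)·K.
e_ss = 10/K_a = 77/60 ⇒ K_a = 600/77 ⇒ K = (600/77)/(30/77) = 20.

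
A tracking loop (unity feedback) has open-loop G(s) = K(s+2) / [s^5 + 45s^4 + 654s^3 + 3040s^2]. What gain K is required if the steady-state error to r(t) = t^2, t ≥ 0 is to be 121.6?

25

The denominator has no term below 3040s^2 — 2 poles at s=0, type 2.
K_a = lim_{s→0} s^2·G(s) = K·2 / 3040 = (1/1520)·K.
e_ss = 2/K_a = 121.6 ⇒ K_a = 5/304 ⇒ K = (5/304)/(1/1520) = 25.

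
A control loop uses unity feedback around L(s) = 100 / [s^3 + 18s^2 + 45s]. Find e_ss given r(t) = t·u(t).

0.45

Factoring s from the denominator leaves a polynomial with constant term 45, so the system is type 1.
K_v = lim_{s→0} s·L(s) = 100 / 45 = 20/9.
e_ss = 1/K_v = 1/(20/9) = 0.45.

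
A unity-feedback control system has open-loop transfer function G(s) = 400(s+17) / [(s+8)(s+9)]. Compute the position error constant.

System type = 0 (no poles at s=0).
K_p = lim_{s→0} G(s) = 400·17 / (8·9) = 850/9.

850/9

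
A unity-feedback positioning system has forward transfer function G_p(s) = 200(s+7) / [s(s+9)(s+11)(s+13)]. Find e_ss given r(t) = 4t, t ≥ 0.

1287/350

The open loop has one pole at the origin → type 1 system.
K_v = lim_{s→0} s·G_p(s) = 200·7 / (9·11·13) = 1400/1287.
e_ss = 4/K_v = 4/(1400/1287) = 1287/350.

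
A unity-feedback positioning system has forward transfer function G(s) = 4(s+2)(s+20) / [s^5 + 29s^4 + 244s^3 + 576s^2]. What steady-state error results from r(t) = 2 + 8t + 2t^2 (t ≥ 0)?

Factoring s^2 from the denominator leaves a polynomial with constant term 576, so the system is type 2. Taking each input component in turn:
  • 2: tracked with zero error.
  • 8t: tracked with zero error.
  • 2t^2: e_ss = 4/K_a with K_a=5/18 → 14.4.
Total e_ss = 14.4.

14.4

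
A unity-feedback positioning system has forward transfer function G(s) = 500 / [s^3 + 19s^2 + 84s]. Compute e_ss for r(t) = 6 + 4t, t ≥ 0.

0.672

The denominator has no term below 84s — 1 pole at s=0, type 1. Taking each input component in turn:
  • 6: tracked with zero error.
  • 4t: e_ss = 4/K_v with K_v=125/21 → 0.672.
Total e_ss = 0.672.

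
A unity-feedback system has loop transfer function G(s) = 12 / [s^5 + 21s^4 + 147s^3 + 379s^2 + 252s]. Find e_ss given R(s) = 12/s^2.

252

Lowest-order denominator term is 252s, so the open loop has 1 pole at the origin → type 1 system.
K_v = lim_{s→0} s·G(s) = 12 / 252 = 1/21.
e_ss = 12/K_v = 12/(1/21) = 252.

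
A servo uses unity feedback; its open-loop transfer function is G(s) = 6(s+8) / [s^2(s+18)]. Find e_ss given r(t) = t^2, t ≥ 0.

0.75

The open loop has two poles at the origin → type 2 system.
K_a = lim_{s→0} s^2·G(s) = 6·8 / (18) = 8/3.
r(t) = t^2 gives R(s) = 2/s^3.
e_ss = 2/K_a = 2/(8/3) = 0.75.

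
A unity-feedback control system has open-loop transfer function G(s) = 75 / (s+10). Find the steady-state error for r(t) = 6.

12/17

No free integrators in G(s): this is a type 0 system.
K_p = lim_{s→0} G(s) = 75 / (10) = 7.5.
e_ss = 6/(1 + K_p) = 6/8.5 = 12/17.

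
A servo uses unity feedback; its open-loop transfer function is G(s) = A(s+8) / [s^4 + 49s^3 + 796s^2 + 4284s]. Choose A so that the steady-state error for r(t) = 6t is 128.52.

25

Lowest-order denominator term is 4284s, so the open loop has 1 pole at the origin → type 1 system.
K_v = lim_{s→0} s·G(s) = A·8 / 4284 = (2/1071)·A.
e_ss = 6/K_v = 128.52 ⇒ K_v = 50/1071 ⇒ A = (50/1071)/(2/1071) = 25.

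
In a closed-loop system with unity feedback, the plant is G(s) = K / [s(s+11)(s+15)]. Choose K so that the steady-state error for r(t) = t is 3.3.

The open loop has one pole at the origin → type 1 system.
K_v = lim_{s→0} s·G(s) = K / (11·15) = (1/165)·K.
e_ss = 1/K_v = 3.3 ⇒ K_v = 10/33 ⇒ K = (10/33)/(1/165) = 50.

50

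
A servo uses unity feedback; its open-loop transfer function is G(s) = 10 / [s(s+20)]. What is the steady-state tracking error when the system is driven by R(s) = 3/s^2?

6

System type = 1 (one pole at s=0).
K_v = lim_{s→0} s·G(s) = 10 / (20) = 0.5.
e_ss = 3/K_v = 3/0.5 = 6.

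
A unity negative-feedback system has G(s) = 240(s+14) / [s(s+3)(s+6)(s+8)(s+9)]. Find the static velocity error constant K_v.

System type = 1 (one pole at s=0).
K_v = lim_{s→0} s·G(s) = 240·14 / (3·6·8·9) = 70/27.

70/27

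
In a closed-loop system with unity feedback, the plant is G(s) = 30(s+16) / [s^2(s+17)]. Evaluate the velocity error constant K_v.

K_v = lim_{s→0} s·G(s); with 2 poles at the origin the limit diverges, so K_v = ∞.

infinity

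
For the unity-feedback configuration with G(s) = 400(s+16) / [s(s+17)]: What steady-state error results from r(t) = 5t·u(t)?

The open loop has one pole at the origin → type 1 system.
K_v = lim_{s→0} s·G(s) = 400·16 / (17) = 6400/17.
e_ss = 5/K_v = 5/(6400/17) = 17/1280.

17/1280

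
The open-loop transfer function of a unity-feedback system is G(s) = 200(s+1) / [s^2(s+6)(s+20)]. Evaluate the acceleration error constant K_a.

5/3

G(s) has two factors of s in the denominator, so the system is type 2.
K_a = lim_{s→0} s^2·G(s) = 200·1 / (6·20) = 5/3.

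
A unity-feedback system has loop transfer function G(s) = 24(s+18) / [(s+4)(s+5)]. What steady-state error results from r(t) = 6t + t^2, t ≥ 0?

infinity

The open loop has no poles at the origin → type 0 system. Taking each input component in turn:
  • 6t: a type-0 system cannot track it, e_ss → ∞.
  • t^2: a type-0 system cannot track it, e_ss → ∞.
The unbounded component dominates.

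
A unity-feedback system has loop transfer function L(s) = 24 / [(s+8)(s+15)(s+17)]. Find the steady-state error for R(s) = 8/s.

340/43

The open loop has no poles at the origin → type 0 system.
K_p = lim_{s→0} L(s) = 24 / (8·15·17) = 1/85.
e_ss = 8/(1 + K_p) = 8/(86/85) = 340/43.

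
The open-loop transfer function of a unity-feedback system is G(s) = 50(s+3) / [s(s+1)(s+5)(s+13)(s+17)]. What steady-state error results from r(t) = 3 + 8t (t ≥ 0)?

System type = 1 (one pole at s=0). By superposition:
  • 3: tracked with zero error.
  • 8t: e_ss = 8/K_v with K_v=30/221 → 884/15.
Total e_ss = 884/15.

884/15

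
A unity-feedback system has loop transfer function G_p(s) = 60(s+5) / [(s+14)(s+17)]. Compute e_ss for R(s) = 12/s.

1428/269

System type = 0 (no poles at s=0).
K_p = lim_{s→0} G_p(s) = 60·5 / (14·17) = 150/119.
e_ss = 12/(1 + K_p) = 12/(269/119) = 1428/269.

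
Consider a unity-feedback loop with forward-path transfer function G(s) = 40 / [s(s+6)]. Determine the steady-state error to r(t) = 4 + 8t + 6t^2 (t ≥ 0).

infinity

One free integrator in G(s): this is a type 1 system. Treating each term separately:
  • 4: tracked with zero error.
  • 8t: e_ss = 8/K_v with K_v=20/3 → 1.2.
  • 6t^2: a type-1 system cannot track it, e_ss → ∞.
The unbounded component dominates.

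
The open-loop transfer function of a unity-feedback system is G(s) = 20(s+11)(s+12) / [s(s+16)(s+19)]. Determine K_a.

The open loop has one pole at the origin → type 1 system.
K_a = lim_{s→0} s^2·G(s) = 0 (the extra factor of s kills the finite limit).

0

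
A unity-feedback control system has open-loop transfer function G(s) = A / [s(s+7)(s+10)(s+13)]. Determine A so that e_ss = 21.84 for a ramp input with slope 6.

G(s) has one factor of s in the denominator, so the system is type 1.
K_v = lim_{s→0} s·G(s) = A / (7·10·13) = (1/910)·A.
e_ss = 6/K_v = 21.84 ⇒ K_v = 25/91 ⇒ A = (25/91)/(1/910) = 250.

250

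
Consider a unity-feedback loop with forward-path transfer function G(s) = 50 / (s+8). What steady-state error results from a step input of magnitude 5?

System type = 0 (no poles at s=0).
K_p = lim_{s→0} G(s) = 50 / (8) = 6.25.
e_ss = 5/(1 + K_p) = 5/7.25 = 20/29.

20/29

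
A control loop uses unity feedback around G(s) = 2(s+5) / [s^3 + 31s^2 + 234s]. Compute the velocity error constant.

The denominator has no term below 234s — 1 pole at s=0, type 1.
K_v = lim_{s→0} s·G(s) = 2·5 / 234 = 5/117.

5/117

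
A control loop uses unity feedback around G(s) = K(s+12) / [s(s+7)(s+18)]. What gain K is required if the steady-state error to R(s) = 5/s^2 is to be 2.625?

20

The open loop has one pole at the origin → type 1 system.
K_v = lim_{s→0} s·G(s) = K·12 / (7·18) = (2/21)·K.
e_ss = 5/K_v = 2.625 ⇒ K_v = 40/21 ⇒ K = (40/21)/(2/21) = 20.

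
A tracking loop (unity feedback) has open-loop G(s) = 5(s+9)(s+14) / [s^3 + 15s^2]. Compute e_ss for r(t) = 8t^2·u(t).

Factoring s^2 from the denominator leaves a polynomial with constant term 15, so the system is type 2.
K_a = lim_{s→0} s^2·G(s) = 5·9·14 / 15 = 42.
r(t) = 8t^2 gives R(s) = 16/s^3.
e_ss = 16/K_a = 16/42 = 8/21.

8/21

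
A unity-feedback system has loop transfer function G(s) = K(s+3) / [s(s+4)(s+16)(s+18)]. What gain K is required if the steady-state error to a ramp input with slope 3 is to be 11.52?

System type = 1 (one pole at s=0).
K_v = lim_{s→0} s·G(s) = K·3 / (4·16·18) = (1/384)·K.
e_ss = 3/K_v = 11.52 ⇒ K_v = 25/96 ⇒ K = (25/96)/(1/384) = 100.

100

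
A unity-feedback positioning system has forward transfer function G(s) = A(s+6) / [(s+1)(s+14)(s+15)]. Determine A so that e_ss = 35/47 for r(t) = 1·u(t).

12

System type = 0 (no poles at s=0).
K_p = lim_{s→0} G(s) = A·6 / (1·14·15) = (1/35)·A.
e_ss = 1/(1 + K_p) = 35/47 ⇒ 1 + (1/35)·A = 47/35 ⇒ A = 12.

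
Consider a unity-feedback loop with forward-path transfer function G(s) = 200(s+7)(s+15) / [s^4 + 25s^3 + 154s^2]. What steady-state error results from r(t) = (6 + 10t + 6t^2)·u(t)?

0.088

The denominator has no term below 154s^2 — 2 poles at s=0, type 2. Taking each input component in turn:
  • 6: tracked with zero error.
  • 10t: tracked with zero error.
  • 6t^2: e_ss = 12/K_a with K_a=1500/11 → 0.088.
Total e_ss = 0.088.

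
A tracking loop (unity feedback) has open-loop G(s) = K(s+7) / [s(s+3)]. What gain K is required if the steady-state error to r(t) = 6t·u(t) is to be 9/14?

4

The open loop has one pole at the origin → type 1 system.
K_v = lim_{s→0} s·G(s) = K·7 / (3) = (7/3)·K.
e_ss = 6/K_v = 9/14 ⇒ K_v = 28/3 ⇒ K = (28/3)/(7/3) = 4.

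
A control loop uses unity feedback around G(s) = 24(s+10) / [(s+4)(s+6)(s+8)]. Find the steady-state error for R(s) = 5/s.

System type = 0 (no poles at s=0).
K_p = lim_{s→0} G(s) = 24·10 / (4·6·8) = 1.25.
e_ss = 5/(1 + K_p) = 5/2.25 = 20/9.

20/9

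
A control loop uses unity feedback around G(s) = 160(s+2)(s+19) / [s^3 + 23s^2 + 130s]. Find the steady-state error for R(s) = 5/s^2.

The denominator has no term below 130s — 1 pole at s=0, type 1.
K_v = lim_{s→0} s·G(s) = 160·2·19 / 130 = 608/13.
e_ss = 5/K_v = 5/(608/13) = 65/608.

65/608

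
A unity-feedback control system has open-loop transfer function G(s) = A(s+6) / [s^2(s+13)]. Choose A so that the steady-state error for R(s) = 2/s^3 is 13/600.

G(s) has two factors of s in the denominator, so the system is type 2.
K_a = lim_{s→0} s^2·G(s) = A·6 / (13) = (6/13)·A.
e_ss = 2/K_a = 13/600 ⇒ K_a = 1200/13 ⇒ A = (1200/13)/(6/13) = 200.

200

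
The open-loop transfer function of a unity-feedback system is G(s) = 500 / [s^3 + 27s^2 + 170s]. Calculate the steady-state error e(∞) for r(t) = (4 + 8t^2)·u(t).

Factoring s from the denominator leaves a polynomial with constant term 170, so the system is type 1. Taking each input component in turn:
  • 4: tracked with zero error.
  • 8t^2: a type-1 system cannot track it, e_ss → ∞.
The unbounded component dominates.

infinity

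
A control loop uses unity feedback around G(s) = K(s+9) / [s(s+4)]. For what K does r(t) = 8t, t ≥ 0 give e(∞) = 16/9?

System type = 1 (one pole at s=0).
K_v = lim_{s→0} s·G(s) = K·9 / (4) = 2.25·K.
e_ss = 8/K_v = 16/9 ⇒ K_v = 4.5 ⇒ K = 4.5/2.25 = 2.

2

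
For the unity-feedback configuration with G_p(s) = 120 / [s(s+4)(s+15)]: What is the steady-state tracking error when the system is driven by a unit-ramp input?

0.5

One free integrator in G_p(s): this is a type 1 system.
K_v = lim_{s→0} s·G_p(s) = 120 / (4·15) = 2.
e_ss = 1/K_v = 1/2 = 0.5.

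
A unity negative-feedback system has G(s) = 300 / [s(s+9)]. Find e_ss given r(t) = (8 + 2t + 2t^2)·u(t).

G(s) has one factor of s in the denominator, so the system is type 1. By superposition:
  • 8: tracked with zero error.
  • 2t: e_ss = 2/K_v with K_v=100/3 → 0.06.
  • 2t^2: a type-1 system cannot track it, e_ss → ∞.
The unbounded component dominates.

infinity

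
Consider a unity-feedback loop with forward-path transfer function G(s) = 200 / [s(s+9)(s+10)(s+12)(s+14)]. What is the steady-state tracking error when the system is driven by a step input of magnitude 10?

One free integrator in G(s): this is a type 1 system.
K_p = ∞ for a type-1 system; e_ss to a step is zero.

0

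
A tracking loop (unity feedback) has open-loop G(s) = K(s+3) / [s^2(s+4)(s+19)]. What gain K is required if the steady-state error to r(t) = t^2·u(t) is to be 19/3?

8

G(s) has two factors of s in the denominator, so the system is type 2.
K_a = lim_{s→0} s^2·G(s) = K·3 / (4·19) = (3/76)·K.
e_ss = 2/K_a = 19/3 ⇒ K_a = 6/19 ⇒ K = (6/19)/(3/76) = 8.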